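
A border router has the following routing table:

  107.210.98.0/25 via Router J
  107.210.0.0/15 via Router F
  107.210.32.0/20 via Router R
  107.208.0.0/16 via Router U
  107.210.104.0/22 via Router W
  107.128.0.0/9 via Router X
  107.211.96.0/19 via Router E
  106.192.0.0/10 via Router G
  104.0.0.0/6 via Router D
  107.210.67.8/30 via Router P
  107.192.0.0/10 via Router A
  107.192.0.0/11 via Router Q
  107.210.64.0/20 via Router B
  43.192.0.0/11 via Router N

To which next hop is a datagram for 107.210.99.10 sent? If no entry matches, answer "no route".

Router F

Routes whose prefix contains 107.210.99.10:
  104.0.0.0/6 (104.0.0.0 - 107.255.255.255) -> Router D
  107.128.0.0/9 (107.128.0.0 - 107.255.255.255) -> Router X
  107.192.0.0/10 (107.192.0.0 - 107.255.255.255) -> Router A
  107.192.0.0/11 (107.192.0.0 - 107.223.255.255) -> Router Q
  107.210.0.0/15 (107.210.0.0 - 107.211.255.255) -> Router F
More-specific entries that do NOT match:
  107.210.67.8/30 (107.210.67.8 - 107.210.67.11) does not contain 107.210.99.10
  107.210.98.0/25 (107.210.98.0 - 107.210.98.127) does not contain 107.210.99.10
  107.210.104.0/22 (107.210.104.0 - 107.210.107.255) does not contain 107.210.99.10
  107.210.32.0/20 (107.210.32.0 - 107.210.47.255) does not contain 107.210.99.10
  107.210.64.0/20 (107.210.64.0 - 107.210.79.255) does not contain 107.210.99.10
  107.211.96.0/19 (107.211.96.0 - 107.211.127.255) does not contain 107.210.99.10
  107.208.0.0/16 (107.208.0.0 - 107.208.255.255) does not contain 107.210.99.10
Longest matching prefix is /15 -> next hop Router F.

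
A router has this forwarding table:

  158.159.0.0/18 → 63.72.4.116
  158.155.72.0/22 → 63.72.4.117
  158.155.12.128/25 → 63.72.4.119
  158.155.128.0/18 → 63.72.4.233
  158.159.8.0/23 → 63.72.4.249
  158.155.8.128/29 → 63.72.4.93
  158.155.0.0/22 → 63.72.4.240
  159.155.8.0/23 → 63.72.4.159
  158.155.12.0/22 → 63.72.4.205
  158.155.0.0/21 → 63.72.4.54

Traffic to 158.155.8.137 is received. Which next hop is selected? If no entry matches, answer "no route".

no route

No entry's prefix contains 158.155.8.137; there is no default route.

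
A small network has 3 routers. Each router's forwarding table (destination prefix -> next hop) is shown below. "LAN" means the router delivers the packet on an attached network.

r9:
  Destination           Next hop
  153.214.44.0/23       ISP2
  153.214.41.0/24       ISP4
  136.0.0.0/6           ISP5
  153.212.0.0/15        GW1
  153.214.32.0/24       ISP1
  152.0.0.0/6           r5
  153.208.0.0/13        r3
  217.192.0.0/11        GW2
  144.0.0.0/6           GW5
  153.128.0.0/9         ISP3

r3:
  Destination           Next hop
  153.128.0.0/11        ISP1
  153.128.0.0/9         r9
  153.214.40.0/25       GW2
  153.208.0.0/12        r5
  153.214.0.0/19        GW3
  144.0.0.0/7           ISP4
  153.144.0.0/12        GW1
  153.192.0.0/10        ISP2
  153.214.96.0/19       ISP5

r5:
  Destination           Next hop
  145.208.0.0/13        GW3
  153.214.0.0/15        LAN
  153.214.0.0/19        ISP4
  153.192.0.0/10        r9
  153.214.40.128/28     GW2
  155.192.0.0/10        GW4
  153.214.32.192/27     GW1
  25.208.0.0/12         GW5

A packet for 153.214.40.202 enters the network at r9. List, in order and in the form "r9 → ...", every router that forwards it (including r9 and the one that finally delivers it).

r9 → r3 → r5

At r9: longest match for 153.214.40.202 is 153.208.0.0/13 -> r3
At r3: longest match for 153.214.40.202 is 153.208.0.0/12 -> r5
At r5: longest match for 153.214.40.202 is 153.214.0.0/15 -> LAN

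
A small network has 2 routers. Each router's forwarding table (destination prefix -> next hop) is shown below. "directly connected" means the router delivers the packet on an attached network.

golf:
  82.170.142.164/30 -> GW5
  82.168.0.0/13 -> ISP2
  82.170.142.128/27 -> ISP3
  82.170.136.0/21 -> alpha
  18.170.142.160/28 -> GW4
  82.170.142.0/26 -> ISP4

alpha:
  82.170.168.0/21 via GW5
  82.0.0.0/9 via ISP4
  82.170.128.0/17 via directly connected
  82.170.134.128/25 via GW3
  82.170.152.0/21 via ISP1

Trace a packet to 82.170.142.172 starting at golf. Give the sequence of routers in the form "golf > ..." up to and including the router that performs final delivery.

At golf: longest match for 82.170.142.172 is 82.170.136.0/21 -> alpha
At alpha: longest match for 82.170.142.172 is 82.170.128.0/17 -> directly connected

golf > alpha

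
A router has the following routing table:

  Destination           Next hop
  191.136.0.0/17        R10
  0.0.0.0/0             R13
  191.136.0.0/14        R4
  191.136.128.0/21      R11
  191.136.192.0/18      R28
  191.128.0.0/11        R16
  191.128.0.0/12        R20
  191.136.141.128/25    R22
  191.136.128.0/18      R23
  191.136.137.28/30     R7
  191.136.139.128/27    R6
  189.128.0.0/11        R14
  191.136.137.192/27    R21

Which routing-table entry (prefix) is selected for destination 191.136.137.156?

Entries matching 191.136.137.156:
  0.0.0.0/0 (default, matches everything)
  191.128.0.0/11 (191.128.0.0 - 191.159.255.255)
  191.128.0.0/12 (191.128.0.0 - 191.143.255.255)
  191.136.0.0/14 (191.136.0.0 - 191.139.255.255)
  191.136.128.0/18 (191.136.128.0 - 191.136.191.255)
Most specific is 191.136.128.0/18.

191.136.128.0/18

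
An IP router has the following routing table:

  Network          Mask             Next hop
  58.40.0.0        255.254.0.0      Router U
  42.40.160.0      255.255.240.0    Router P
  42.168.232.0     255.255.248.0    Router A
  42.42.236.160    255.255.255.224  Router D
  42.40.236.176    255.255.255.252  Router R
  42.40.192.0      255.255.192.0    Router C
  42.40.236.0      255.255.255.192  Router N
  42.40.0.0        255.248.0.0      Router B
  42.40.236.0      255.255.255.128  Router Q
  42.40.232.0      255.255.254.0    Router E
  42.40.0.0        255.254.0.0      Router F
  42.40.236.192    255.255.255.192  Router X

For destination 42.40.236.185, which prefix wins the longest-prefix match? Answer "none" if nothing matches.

Entries matching 42.40.236.185:
  42.40.0.0/13 (42.40.0.0 - 42.47.255.255)
  42.40.0.0/15 (42.40.0.0 - 42.41.255.255)
  42.40.192.0/18 (42.40.192.0 - 42.40.255.255)
Most specific is 42.40.192.0/18.

42.40.192.0/18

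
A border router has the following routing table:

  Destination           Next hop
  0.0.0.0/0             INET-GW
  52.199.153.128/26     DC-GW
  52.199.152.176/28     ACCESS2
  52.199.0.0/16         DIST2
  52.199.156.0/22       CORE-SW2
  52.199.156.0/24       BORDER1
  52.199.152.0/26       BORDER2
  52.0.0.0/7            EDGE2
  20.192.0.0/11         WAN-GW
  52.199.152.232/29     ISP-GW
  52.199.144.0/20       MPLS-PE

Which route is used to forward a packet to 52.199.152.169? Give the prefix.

Entries matching 52.199.152.169:
  0.0.0.0/0 (default, matches everything)
  52.0.0.0/7 (52.0.0.0 - 53.255.255.255)
  52.199.0.0/16 (52.199.0.0 - 52.199.255.255)
  52.199.144.0/20 (52.199.144.0 - 52.199.159.255)
Most specific is 52.199.144.0/20.

52.199.144.0/20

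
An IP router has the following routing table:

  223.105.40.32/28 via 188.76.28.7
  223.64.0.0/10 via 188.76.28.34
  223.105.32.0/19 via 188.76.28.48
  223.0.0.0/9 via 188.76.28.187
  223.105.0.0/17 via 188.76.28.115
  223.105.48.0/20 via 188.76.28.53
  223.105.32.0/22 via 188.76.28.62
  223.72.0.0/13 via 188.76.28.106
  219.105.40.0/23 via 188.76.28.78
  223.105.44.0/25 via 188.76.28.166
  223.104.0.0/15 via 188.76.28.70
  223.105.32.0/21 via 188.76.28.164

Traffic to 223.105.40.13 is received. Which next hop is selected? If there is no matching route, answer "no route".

Routes whose prefix contains 223.105.40.13:
  223.0.0.0/9 (223.0.0.0 - 223.127.255.255) -> 188.76.28.187
  223.64.0.0/10 (223.64.0.0 - 223.127.255.255) -> 188.76.28.34
  223.104.0.0/15 (223.104.0.0 - 223.105.255.255) -> 188.76.28.70
  223.105.0.0/17 (223.105.0.0 - 223.105.127.255) -> 188.76.28.115
  223.105.32.0/19 (223.105.32.0 - 223.105.63.255) -> 188.76.28.48
More-specific entries that do NOT match:
  223.105.40.32/28 (223.105.40.32 - 223.105.40.47) does not contain 223.105.40.13
  223.105.44.0/25 (223.105.44.0 - 223.105.44.127) does not contain 223.105.40.13
  219.105.40.0/23 (219.105.40.0 - 219.105.41.255) does not contain 223.105.40.13
  223.105.32.0/22 (223.105.32.0 - 223.105.35.255) does not contain 223.105.40.13
  223.105.32.0/21 (223.105.32.0 - 223.105.39.255) does not contain 223.105.40.13
  223.105.48.0/20 (223.105.48.0 - 223.105.63.255) does not contain 223.105.40.13
Longest matching prefix is /19 -> next hop 188.76.28.48.

188.76.28.48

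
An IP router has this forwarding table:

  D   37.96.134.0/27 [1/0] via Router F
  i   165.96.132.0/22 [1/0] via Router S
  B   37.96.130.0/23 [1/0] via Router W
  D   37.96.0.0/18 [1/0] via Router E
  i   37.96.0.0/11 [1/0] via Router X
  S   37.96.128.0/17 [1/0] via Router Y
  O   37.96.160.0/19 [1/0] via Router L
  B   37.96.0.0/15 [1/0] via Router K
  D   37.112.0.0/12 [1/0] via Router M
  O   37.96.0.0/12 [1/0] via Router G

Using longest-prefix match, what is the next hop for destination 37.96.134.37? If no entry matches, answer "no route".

Router Y

Routes whose prefix contains 37.96.134.37:
  37.96.0.0/11 (37.96.0.0 - 37.127.255.255) -> Router X
  37.96.0.0/12 (37.96.0.0 - 37.111.255.255) -> Router G
  37.96.0.0/15 (37.96.0.0 - 37.97.255.255) -> Router K
  37.96.128.0/17 (37.96.128.0 - 37.96.255.255) -> Router Y
More-specific entries that do NOT match:
  37.96.134.0/27 (37.96.134.0 - 37.96.134.31) does not contain 37.96.134.37
  37.96.130.0/23 (37.96.130.0 - 37.96.131.255) does not contain 37.96.134.37
  165.96.132.0/22 (165.96.132.0 - 165.96.135.255) does not contain 37.96.134.37
  37.96.160.0/19 (37.96.160.0 - 37.96.191.255) does not contain 37.96.134.37
  37.96.0.0/18 (37.96.0.0 - 37.96.63.255) does not contain 37.96.134.37
Longest matching prefix is /17 -> next hop Router Y.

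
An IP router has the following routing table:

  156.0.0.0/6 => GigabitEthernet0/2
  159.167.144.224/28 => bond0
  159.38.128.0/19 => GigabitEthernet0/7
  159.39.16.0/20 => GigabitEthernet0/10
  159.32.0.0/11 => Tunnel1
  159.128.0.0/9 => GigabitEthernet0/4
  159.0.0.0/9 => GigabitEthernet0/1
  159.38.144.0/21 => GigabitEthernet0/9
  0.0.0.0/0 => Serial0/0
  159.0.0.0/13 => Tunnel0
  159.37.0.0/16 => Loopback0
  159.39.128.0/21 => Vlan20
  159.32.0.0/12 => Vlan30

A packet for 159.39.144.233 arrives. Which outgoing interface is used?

Routes whose prefix contains 159.39.144.233:
  0.0.0.0/0 (default, matches everything) -> Serial0/0
  156.0.0.0/6 (156.0.0.0 - 159.255.255.255) -> GigabitEthernet0/2
  159.0.0.0/9 (159.0.0.0 - 159.127.255.255) -> GigabitEthernet0/1
  159.32.0.0/11 (159.32.0.0 - 159.63.255.255) -> Tunnel1
  159.32.0.0/12 (159.32.0.0 - 159.47.255.255) -> Vlan30
More-specific entries that do NOT match:
  159.167.144.224/28 (159.167.144.224 - 159.167.144.239) does not contain 159.39.144.233
  159.38.144.0/21 (159.38.144.0 - 159.38.151.255) does not contain 159.39.144.233
  159.39.128.0/21 (159.39.128.0 - 159.39.135.255) does not contain 159.39.144.233
  159.39.16.0/20 (159.39.16.0 - 159.39.31.255) does not contain 159.39.144.233
  159.38.128.0/19 (159.38.128.0 - 159.38.159.255) does not contain 159.39.144.233
  159.37.0.0/16 (159.37.0.0 - 159.37.255.255) does not contain 159.39.144.233
  159.0.0.0/13 (159.0.0.0 - 159.7.255.255) does not contain 159.39.144.233
Longest matching prefix is /12 -> interface Vlan30.

Vlan30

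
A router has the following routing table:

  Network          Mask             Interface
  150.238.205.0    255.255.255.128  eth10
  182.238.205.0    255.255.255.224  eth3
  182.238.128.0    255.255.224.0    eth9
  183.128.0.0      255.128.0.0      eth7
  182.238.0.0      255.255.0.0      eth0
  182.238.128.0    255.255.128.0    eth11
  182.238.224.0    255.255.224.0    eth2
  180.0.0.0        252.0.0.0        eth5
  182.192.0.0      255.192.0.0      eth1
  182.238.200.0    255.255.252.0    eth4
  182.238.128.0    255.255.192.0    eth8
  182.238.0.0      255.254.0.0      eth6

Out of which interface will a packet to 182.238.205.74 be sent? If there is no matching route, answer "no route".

eth11

Routes whose prefix contains 182.238.205.74:
  180.0.0.0/6 (180.0.0.0 - 183.255.255.255) -> eth5
  182.192.0.0/10 (182.192.0.0 - 182.255.255.255) -> eth1
  182.238.0.0/15 (182.238.0.0 - 182.239.255.255) -> eth6
  182.238.0.0/16 (182.238.0.0 - 182.238.255.255) -> eth0
  182.238.128.0/17 (182.238.128.0 - 182.238.255.255) -> eth11
More-specific entries that do NOT match:
  182.238.205.0/27 (182.238.205.0 - 182.238.205.31) does not contain 182.238.205.74
  150.238.205.0/25 (150.238.205.0 - 150.238.205.127) does not contain 182.238.205.74
  182.238.200.0/22 (182.238.200.0 - 182.238.203.255) does not contain 182.238.205.74
  182.238.128.0/19 (182.238.128.0 - 182.238.159.255) does not contain 182.238.205.74
  182.238.224.0/19 (182.238.224.0 - 182.238.255.255) does not contain 182.238.205.74
  182.238.128.0/18 (182.238.128.0 - 182.238.191.255) does not contain 182.238.205.74
Longest matching prefix is /17 -> interface eth11.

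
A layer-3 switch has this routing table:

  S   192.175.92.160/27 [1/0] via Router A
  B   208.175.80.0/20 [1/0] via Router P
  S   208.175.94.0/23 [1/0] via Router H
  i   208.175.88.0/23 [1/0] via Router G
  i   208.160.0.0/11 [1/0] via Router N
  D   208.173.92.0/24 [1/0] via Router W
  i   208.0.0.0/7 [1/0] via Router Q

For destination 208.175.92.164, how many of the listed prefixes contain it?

3

Prefixes containing 208.175.92.164:
  208.0.0.0/7 (208.0.0.0 - 209.255.255.255)
  208.160.0.0/11 (208.160.0.0 - 208.191.255.255)
  208.175.80.0/20 (208.175.80.0 - 208.175.95.255)
Total matching entries: 3.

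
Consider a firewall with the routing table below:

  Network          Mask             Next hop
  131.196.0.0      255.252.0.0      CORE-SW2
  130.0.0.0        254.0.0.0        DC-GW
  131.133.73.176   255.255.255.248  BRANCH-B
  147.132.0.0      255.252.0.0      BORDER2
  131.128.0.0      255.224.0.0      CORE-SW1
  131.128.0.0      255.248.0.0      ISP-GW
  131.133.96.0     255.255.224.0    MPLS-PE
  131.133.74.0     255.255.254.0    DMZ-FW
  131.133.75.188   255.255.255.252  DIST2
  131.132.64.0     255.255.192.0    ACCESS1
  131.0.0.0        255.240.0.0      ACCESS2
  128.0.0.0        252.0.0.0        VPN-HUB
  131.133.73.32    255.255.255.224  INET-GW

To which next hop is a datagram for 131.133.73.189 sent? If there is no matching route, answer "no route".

Routes whose prefix contains 131.133.73.189:
  128.0.0.0/6 (128.0.0.0 - 131.255.255.255) -> VPN-HUB
  130.0.0.0/7 (130.0.0.0 - 131.255.255.255) -> DC-GW
  131.128.0.0/11 (131.128.0.0 - 131.159.255.255) -> CORE-SW1
  131.128.0.0/13 (131.128.0.0 - 131.135.255.255) -> ISP-GW
More-specific entries that do NOT match:
  131.133.75.188/30 (131.133.75.188 - 131.133.75.191) does not contain 131.133.73.189
  131.133.73.176/29 (131.133.73.176 - 131.133.73.183) does not contain 131.133.73.189
  131.133.73.32/27 (131.133.73.32 - 131.133.73.63) does not contain 131.133.73.189
  131.133.74.0/23 (131.133.74.0 - 131.133.75.255) does not contain 131.133.73.189
  131.133.96.0/19 (131.133.96.0 - 131.133.127.255) does not contain 131.133.73.189
  131.132.64.0/18 (131.132.64.0 - 131.132.127.255) does not contain 131.133.73.189
  131.196.0.0/14 (131.196.0.0 - 131.199.255.255) does not contain 131.133.73.189
  147.132.0.0/14 (147.132.0.0 - 147.135.255.255) does not contain 131.133.73.189
Longest matching prefix is /13 -> next hop ISP-GW.

ISP-GW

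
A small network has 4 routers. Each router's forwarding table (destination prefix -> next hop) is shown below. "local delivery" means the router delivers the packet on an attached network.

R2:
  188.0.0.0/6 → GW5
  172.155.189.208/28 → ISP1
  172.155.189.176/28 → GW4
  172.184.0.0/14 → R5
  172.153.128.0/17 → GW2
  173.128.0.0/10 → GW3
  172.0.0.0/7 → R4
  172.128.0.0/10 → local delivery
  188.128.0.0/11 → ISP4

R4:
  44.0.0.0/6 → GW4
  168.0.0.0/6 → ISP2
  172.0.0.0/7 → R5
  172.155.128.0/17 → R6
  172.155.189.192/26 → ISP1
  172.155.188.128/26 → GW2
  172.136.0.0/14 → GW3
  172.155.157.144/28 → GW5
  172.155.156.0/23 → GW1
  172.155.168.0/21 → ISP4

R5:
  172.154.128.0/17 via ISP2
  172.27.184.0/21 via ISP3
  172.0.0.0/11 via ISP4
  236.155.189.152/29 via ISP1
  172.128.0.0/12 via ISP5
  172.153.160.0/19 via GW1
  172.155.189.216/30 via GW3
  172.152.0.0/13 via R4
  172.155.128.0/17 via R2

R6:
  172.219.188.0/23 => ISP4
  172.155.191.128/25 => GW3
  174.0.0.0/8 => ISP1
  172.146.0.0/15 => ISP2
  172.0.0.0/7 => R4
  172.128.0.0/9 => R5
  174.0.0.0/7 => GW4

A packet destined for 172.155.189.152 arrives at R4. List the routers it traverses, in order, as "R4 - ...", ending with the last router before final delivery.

R4 - R6 - R5 - R2

At R4: longest match for 172.155.189.152 is 172.155.128.0/17 -> R6
At R6: longest match for 172.155.189.152 is 172.128.0.0/9 -> R5
At R5: longest match for 172.155.189.152 is 172.155.128.0/17 -> R2
At R2: longest match for 172.155.189.152 is 172.128.0.0/10 -> local delivery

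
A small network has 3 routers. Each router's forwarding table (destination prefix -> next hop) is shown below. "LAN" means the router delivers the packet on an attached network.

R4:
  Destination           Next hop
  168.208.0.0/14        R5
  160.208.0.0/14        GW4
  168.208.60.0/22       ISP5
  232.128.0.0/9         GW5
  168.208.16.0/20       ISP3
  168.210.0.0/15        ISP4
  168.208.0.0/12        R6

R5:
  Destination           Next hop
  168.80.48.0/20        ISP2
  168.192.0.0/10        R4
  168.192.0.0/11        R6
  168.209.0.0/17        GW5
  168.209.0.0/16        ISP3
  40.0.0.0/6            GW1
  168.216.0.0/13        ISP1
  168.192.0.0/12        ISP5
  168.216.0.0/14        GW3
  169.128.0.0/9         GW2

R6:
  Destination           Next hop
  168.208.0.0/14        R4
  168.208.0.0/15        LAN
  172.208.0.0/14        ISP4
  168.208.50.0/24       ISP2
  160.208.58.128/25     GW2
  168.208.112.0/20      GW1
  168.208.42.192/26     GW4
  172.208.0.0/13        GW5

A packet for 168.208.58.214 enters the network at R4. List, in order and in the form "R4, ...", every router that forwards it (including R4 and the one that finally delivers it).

At R4: longest match for 168.208.58.214 is 168.208.0.0/14 -> R5
At R5: longest match for 168.208.58.214 is 168.192.0.0/11 -> R6
At R6: longest match for 168.208.58.214 is 168.208.0.0/15 -> LAN

R4, R5, R6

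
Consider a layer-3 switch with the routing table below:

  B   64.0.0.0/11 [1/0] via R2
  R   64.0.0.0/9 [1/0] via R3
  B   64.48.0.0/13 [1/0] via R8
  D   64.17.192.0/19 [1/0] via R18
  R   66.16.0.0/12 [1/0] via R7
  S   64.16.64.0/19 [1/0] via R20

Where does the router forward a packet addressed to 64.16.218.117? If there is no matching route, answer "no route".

Routes whose prefix contains 64.16.218.117:
  64.0.0.0/9 (64.0.0.0 - 64.127.255.255) -> R3
  64.0.0.0/11 (64.0.0.0 - 64.31.255.255) -> R2
More-specific entries that do NOT match:
  64.17.192.0/19 (64.17.192.0 - 64.17.223.255) does not contain 64.16.218.117
  64.16.64.0/19 (64.16.64.0 - 64.16.95.255) does not contain 64.16.218.117
  64.48.0.0/13 (64.48.0.0 - 64.55.255.255) does not contain 64.16.218.117
  66.16.0.0/12 (66.16.0.0 - 66.31.255.255) does not contain 64.16.218.117
Longest matching prefix is /11 -> next hop R2.

R2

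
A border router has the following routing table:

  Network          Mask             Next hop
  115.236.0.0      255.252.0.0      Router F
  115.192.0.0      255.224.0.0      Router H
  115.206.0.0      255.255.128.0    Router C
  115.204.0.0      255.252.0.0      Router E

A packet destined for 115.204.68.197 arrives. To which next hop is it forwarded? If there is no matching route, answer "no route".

Routes whose prefix contains 115.204.68.197:
  115.192.0.0/11 (115.192.0.0 - 115.223.255.255) -> Router H
  115.204.0.0/14 (115.204.0.0 - 115.207.255.255) -> Router E
More-specific entries that do NOT match:
  115.206.0.0/17 (115.206.0.0 - 115.206.127.255) does not contain 115.204.68.197
Longest matching prefix is /14 -> next hop Router E.

Router E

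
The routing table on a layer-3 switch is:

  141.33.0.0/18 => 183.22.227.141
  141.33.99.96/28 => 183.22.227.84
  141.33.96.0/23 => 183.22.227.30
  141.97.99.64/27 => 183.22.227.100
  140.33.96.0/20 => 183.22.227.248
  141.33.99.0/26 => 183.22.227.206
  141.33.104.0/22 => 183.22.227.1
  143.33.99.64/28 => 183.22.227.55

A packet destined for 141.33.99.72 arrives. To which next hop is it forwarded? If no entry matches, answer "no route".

no route

No entry's prefix contains 141.33.99.72; there is no default route.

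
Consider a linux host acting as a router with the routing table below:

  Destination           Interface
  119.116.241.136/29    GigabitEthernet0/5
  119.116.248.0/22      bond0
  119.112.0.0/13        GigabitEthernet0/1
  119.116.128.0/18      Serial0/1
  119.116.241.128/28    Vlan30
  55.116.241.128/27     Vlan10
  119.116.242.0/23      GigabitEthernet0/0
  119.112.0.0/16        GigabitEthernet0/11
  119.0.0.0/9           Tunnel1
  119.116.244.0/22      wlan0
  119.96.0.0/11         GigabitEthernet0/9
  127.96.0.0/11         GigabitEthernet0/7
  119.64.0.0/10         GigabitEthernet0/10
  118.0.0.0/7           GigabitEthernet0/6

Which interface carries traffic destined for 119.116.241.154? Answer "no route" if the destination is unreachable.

Routes whose prefix contains 119.116.241.154:
  118.0.0.0/7 (118.0.0.0 - 119.255.255.255) -> GigabitEthernet0/6
  119.0.0.0/9 (119.0.0.0 - 119.127.255.255) -> Tunnel1
  119.64.0.0/10 (119.64.0.0 - 119.127.255.255) -> GigabitEthernet0/10
  119.96.0.0/11 (119.96.0.0 - 119.127.255.255) -> GigabitEthernet0/9
  119.112.0.0/13 (119.112.0.0 - 119.119.255.255) -> GigabitEthernet0/1
More-specific entries that do NOT match:
  119.116.241.136/29 (119.116.241.136 - 119.116.241.143) does not contain 119.116.241.154
  119.116.241.128/28 (119.116.241.128 - 119.116.241.143) does not contain 119.116.241.154
  55.116.241.128/27 (55.116.241.128 - 55.116.241.159) does not contain 119.116.241.154
  119.116.242.0/23 (119.116.242.0 - 119.116.243.255) does not contain 119.116.241.154
  119.116.248.0/22 (119.116.248.0 - 119.116.251.255) does not contain 119.116.241.154
  119.116.244.0/22 (119.116.244.0 - 119.116.247.255) does not contain 119.116.241.154
  119.116.128.0/18 (119.116.128.0 - 119.116.191.255) does not contain 119.116.241.154
  119.112.0.0/16 (119.112.0.0 - 119.112.255.255) does not contain 119.116.241.154
Longest matching prefix is /13 -> interface GigabitEthernet0/1.

GigabitEthernet0/1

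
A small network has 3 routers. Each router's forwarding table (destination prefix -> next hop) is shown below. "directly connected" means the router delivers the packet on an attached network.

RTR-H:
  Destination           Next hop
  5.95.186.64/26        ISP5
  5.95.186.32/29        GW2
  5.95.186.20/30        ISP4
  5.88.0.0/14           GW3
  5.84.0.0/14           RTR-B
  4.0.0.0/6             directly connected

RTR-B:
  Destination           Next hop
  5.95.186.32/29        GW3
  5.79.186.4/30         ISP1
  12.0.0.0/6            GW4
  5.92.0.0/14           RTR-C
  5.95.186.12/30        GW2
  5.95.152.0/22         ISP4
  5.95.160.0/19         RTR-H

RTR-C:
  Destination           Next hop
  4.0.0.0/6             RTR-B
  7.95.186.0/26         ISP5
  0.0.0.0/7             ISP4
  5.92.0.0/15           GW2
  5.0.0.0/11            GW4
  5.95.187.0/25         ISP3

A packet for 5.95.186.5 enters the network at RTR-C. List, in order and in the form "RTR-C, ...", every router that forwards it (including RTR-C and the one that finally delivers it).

At RTR-C: longest match for 5.95.186.5 is 4.0.0.0/6 -> RTR-B
At RTR-B: longest match for 5.95.186.5 is 5.95.160.0/19 -> RTR-H
At RTR-H: longest match for 5.95.186.5 is 4.0.0.0/6 -> directly connected

RTR-C, RTR-B, RTR-H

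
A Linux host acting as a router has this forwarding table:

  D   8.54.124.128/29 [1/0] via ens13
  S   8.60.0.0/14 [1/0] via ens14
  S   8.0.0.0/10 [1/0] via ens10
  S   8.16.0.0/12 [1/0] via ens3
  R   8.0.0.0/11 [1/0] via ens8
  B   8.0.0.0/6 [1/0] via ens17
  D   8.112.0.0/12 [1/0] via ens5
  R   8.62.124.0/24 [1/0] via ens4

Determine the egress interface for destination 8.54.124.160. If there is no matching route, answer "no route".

Routes whose prefix contains 8.54.124.160:
  8.0.0.0/6 (8.0.0.0 - 11.255.255.255) -> ens17
  8.0.0.0/10 (8.0.0.0 - 8.63.255.255) -> ens10
More-specific entries that do NOT match:
  8.54.124.128/29 (8.54.124.128 - 8.54.124.135) does not contain 8.54.124.160
  8.62.124.0/24 (8.62.124.0 - 8.62.124.255) does not contain 8.54.124.160
  8.60.0.0/14 (8.60.0.0 - 8.63.255.255) does not contain 8.54.124.160
  8.16.0.0/12 (8.16.0.0 - 8.31.255.255) does not contain 8.54.124.160
  8.112.0.0/12 (8.112.0.0 - 8.127.255.255) does not contain 8.54.124.160
  8.0.0.0/11 (8.0.0.0 - 8.31.255.255) does not contain 8.54.124.160
Longest matching prefix is /10 -> interface ens10.

ens10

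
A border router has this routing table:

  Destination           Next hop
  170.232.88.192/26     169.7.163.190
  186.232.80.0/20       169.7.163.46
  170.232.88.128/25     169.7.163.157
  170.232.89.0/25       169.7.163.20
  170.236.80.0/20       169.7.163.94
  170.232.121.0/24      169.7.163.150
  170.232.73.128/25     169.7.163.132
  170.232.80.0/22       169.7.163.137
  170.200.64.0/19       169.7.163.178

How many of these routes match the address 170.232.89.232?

0

No listed prefix contains 170.232.89.232.
Total matching entries: 0.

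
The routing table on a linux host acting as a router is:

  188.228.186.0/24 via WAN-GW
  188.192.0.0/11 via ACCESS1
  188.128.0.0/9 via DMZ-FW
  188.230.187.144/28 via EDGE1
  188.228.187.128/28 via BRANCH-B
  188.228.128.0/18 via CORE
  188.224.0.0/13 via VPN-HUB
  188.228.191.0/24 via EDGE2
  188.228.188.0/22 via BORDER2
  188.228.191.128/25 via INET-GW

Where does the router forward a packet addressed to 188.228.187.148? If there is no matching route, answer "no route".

Routes whose prefix contains 188.228.187.148:
  188.128.0.0/9 (188.128.0.0 - 188.255.255.255) -> DMZ-FW
  188.224.0.0/13 (188.224.0.0 - 188.231.255.255) -> VPN-HUB
  188.228.128.0/18 (188.228.128.0 - 188.228.191.255) -> CORE
More-specific entries that do NOT match:
  188.230.187.144/28 (188.230.187.144 - 188.230.187.159) does not contain 188.228.187.148
  188.228.187.128/28 (188.228.187.128 - 188.228.187.143) does not contain 188.228.187.148
  188.228.191.128/25 (188.228.191.128 - 188.228.191.255) does not contain 188.228.187.148
  188.228.186.0/24 (188.228.186.0 - 188.228.186.255) does not contain 188.228.187.148
  188.228.191.0/24 (188.228.191.0 - 188.228.191.255) does not contain 188.228.187.148
  188.228.188.0/22 (188.228.188.0 - 188.228.191.255) does not contain 188.228.187.148
Longest matching prefix is /18 -> next hop CORE.

CORE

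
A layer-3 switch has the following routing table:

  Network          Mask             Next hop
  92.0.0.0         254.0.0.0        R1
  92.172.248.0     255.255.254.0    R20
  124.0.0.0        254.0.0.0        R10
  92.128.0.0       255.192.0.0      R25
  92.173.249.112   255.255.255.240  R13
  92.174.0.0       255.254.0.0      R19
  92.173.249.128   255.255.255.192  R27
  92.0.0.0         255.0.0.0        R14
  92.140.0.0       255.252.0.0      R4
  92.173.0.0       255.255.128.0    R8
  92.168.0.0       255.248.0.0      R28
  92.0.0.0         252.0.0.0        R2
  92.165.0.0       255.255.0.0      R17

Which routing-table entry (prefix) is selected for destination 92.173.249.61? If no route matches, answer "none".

92.168.0.0/13

Entries matching 92.173.249.61:
  92.0.0.0/6 (92.0.0.0 - 95.255.255.255)
  92.0.0.0/7 (92.0.0.0 - 93.255.255.255)
  92.0.0.0/8 (92.0.0.0 - 92.255.255.255)
  92.128.0.0/10 (92.128.0.0 - 92.191.255.255)
  92.168.0.0/13 (92.168.0.0 - 92.175.255.255)
Most specific is 92.168.0.0/13.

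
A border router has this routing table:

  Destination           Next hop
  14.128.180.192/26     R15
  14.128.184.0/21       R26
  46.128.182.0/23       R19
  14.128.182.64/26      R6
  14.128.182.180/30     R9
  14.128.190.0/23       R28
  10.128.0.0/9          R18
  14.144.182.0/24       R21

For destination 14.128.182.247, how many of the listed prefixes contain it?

0

No listed prefix contains 14.128.182.247.
Total matching entries: 0.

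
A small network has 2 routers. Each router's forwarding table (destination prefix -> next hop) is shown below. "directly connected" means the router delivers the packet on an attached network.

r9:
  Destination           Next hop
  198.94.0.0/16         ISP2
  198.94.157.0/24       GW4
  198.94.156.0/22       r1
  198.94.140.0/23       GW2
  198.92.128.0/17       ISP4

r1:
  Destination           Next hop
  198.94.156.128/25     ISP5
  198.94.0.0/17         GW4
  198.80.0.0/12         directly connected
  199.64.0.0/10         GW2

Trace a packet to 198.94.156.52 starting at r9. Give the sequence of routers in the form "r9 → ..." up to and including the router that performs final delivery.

r9 → r1

At r9: longest match for 198.94.156.52 is 198.94.156.0/22 -> r1
At r1: longest match for 198.94.156.52 is 198.80.0.0/12 -> directly connected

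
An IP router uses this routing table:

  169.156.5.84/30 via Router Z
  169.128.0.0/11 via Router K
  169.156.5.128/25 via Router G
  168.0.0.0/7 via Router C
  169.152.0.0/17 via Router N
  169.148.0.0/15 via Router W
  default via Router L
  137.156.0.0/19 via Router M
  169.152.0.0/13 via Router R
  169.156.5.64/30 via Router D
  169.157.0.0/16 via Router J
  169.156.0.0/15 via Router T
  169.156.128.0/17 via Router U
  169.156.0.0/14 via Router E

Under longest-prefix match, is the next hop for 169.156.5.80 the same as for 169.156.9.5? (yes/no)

yes

169.156.5.80: longest match 169.156.0.0/15 -> Router T
169.156.9.5: longest match 169.156.0.0/15 -> Router T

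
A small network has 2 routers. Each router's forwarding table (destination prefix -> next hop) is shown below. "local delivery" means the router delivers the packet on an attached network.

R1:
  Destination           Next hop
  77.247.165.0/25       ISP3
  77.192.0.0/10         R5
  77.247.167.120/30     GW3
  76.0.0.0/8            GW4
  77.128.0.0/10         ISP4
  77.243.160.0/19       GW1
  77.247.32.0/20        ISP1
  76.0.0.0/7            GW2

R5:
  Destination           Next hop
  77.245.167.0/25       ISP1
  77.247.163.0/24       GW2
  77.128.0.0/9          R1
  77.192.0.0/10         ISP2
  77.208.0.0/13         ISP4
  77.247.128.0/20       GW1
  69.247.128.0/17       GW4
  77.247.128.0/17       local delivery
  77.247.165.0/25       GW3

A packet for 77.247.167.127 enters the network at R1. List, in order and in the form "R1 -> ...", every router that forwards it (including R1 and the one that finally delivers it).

At R1: longest match for 77.247.167.127 is 77.192.0.0/10 -> R5
At R5: longest match for 77.247.167.127 is 77.247.128.0/17 -> local delivery

R1 -> R5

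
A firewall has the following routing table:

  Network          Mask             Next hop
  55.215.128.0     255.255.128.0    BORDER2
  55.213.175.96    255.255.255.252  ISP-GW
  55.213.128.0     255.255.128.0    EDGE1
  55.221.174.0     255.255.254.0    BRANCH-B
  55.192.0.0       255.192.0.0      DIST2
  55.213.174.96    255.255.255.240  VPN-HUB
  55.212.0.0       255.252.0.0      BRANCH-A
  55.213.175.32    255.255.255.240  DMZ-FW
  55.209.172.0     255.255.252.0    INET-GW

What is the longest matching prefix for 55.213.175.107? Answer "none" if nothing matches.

55.213.128.0/17

Entries matching 55.213.175.107:
  55.192.0.0/10 (55.192.0.0 - 55.255.255.255)
  55.212.0.0/14 (55.212.0.0 - 55.215.255.255)
  55.213.128.0/17 (55.213.128.0 - 55.213.255.255)
Most specific is 55.213.128.0/17.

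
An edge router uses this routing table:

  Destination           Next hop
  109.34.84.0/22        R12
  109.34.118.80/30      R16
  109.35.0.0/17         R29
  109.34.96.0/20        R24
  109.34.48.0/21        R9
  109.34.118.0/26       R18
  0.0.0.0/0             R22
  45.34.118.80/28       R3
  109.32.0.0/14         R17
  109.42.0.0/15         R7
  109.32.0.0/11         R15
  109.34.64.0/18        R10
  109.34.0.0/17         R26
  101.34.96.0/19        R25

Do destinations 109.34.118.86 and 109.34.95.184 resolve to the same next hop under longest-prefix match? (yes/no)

109.34.118.86: longest match 109.34.64.0/18 -> R10
109.34.95.184: longest match 109.34.64.0/18 -> R10

yes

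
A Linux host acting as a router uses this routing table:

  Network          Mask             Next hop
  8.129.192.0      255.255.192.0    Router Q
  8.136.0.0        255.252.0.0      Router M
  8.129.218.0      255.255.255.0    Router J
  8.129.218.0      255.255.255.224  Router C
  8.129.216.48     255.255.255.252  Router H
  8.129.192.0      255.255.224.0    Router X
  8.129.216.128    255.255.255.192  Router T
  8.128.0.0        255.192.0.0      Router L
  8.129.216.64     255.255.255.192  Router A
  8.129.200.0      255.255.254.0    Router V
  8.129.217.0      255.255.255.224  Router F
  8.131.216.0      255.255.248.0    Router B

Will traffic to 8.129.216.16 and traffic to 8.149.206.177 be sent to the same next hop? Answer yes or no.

no

8.129.216.16: longest match 8.129.192.0/19 -> Router X
8.149.206.177: longest match 8.128.0.0/10 -> Router L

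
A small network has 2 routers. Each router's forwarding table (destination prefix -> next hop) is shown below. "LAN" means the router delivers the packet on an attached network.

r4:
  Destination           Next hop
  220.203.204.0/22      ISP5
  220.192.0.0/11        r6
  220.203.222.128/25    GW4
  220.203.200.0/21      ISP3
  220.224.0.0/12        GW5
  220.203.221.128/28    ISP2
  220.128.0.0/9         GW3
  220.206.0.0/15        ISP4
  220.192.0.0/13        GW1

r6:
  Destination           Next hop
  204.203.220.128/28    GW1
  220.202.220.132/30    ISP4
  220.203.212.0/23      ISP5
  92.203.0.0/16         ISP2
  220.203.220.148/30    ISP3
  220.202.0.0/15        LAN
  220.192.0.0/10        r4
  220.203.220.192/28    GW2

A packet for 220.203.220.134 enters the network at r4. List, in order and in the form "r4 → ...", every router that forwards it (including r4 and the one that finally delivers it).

At r4: longest match for 220.203.220.134 is 220.192.0.0/11 -> r6
At r6: longest match for 220.203.220.134 is 220.202.0.0/15 -> LAN

r4 → r6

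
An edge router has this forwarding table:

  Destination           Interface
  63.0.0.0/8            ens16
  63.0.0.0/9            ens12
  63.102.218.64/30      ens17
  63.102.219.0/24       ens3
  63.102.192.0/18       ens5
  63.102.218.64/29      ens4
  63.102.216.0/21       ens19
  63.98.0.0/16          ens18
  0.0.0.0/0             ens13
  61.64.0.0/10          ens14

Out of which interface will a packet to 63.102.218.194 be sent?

ens19

Routes whose prefix contains 63.102.218.194:
  0.0.0.0/0 (default, matches everything) -> ens13
  63.0.0.0/8 (63.0.0.0 - 63.255.255.255) -> ens16
  63.0.0.0/9 (63.0.0.0 - 63.127.255.255) -> ens12
  63.102.192.0/18 (63.102.192.0 - 63.102.255.255) -> ens5
  63.102.216.0/21 (63.102.216.0 - 63.102.223.255) -> ens19
More-specific entries that do NOT match:
  63.102.218.64/30 (63.102.218.64 - 63.102.218.67) does not contain 63.102.218.194
  63.102.218.64/29 (63.102.218.64 - 63.102.218.71) does not contain 63.102.218.194
  63.102.219.0/24 (63.102.219.0 - 63.102.219.255) does not contain 63.102.218.194
Longest matching prefix is /21 -> interface ens19.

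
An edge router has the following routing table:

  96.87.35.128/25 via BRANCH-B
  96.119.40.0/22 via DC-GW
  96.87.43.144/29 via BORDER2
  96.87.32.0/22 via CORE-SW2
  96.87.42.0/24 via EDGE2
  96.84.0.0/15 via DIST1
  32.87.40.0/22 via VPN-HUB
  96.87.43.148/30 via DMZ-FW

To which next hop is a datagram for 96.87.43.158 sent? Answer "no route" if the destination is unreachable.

No entry's prefix contains 96.87.43.158; there is no default route.

no route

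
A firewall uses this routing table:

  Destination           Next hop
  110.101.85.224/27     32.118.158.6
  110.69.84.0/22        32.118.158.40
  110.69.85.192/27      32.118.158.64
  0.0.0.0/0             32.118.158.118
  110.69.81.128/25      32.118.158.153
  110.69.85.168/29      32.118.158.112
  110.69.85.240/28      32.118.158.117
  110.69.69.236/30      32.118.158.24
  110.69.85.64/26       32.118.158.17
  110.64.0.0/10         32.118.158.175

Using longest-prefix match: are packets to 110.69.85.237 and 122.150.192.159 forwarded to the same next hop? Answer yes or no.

no

110.69.85.237: longest match 110.69.84.0/22 -> 32.118.158.40
122.150.192.159: longest match 0.0.0.0/0 -> 32.118.158.118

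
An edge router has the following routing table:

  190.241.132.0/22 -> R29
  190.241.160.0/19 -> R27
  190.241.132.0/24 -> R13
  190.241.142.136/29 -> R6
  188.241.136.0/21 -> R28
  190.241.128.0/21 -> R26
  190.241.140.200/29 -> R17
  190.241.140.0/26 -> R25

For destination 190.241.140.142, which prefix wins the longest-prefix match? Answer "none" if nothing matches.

none

190.241.140.142 is outside every listed prefix and there is no default route.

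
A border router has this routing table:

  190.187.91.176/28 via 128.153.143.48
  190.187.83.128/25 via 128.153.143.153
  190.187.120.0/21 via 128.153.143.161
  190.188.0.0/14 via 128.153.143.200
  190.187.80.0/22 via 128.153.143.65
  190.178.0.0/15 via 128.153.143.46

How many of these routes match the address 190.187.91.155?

0

No listed prefix contains 190.187.91.155.
Total matching entries: 0.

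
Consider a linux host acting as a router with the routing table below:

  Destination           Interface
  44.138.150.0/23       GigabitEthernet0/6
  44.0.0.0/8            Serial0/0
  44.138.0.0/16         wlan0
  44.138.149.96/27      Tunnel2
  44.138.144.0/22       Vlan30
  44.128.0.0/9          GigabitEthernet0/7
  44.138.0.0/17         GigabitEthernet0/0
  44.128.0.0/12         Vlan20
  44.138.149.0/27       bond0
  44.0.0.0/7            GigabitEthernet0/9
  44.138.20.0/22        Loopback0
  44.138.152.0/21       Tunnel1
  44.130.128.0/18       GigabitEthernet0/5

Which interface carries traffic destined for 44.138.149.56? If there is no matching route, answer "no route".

wlan0

Routes whose prefix contains 44.138.149.56:
  44.0.0.0/7 (44.0.0.0 - 45.255.255.255) -> GigabitEthernet0/9
  44.0.0.0/8 (44.0.0.0 - 44.255.255.255) -> Serial0/0
  44.128.0.0/9 (44.128.0.0 - 44.255.255.255) -> GigabitEthernet0/7
  44.128.0.0/12 (44.128.0.0 - 44.143.255.255) -> Vlan20
  44.138.0.0/16 (44.138.0.0 - 44.138.255.255) -> wlan0
More-specific entries that do NOT match:
  44.138.149.96/27 (44.138.149.96 - 44.138.149.127) does not contain 44.138.149.56
  44.138.149.0/27 (44.138.149.0 - 44.138.149.31) does not contain 44.138.149.56
  44.138.150.0/23 (44.138.150.0 - 44.138.151.255) does not contain 44.138.149.56
  44.138.144.0/22 (44.138.144.0 - 44.138.147.255) does not contain 44.138.149.56
  44.138.20.0/22 (44.138.20.0 - 44.138.23.255) does not contain 44.138.149.56
  44.138.152.0/21 (44.138.152.0 - 44.138.159.255) does not contain 44.138.149.56
  44.130.128.0/18 (44.130.128.0 - 44.130.191.255) does not contain 44.138.149.56
  44.138.0.0/17 (44.138.0.0 - 44.138.127.255) does not contain 44.138.149.56
Longest matching prefix is /16 -> interface wlan0.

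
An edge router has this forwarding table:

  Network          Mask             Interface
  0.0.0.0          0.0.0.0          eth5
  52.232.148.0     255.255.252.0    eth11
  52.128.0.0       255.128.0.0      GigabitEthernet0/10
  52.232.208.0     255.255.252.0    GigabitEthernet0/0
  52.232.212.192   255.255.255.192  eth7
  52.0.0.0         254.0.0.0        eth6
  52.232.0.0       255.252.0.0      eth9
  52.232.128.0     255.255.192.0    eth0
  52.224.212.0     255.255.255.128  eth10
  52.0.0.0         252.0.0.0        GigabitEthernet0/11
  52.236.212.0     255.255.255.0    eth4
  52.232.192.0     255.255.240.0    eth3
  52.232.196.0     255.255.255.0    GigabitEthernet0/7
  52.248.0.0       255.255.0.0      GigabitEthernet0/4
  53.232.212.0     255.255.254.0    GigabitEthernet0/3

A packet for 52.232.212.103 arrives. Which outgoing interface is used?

Routes whose prefix contains 52.232.212.103:
  0.0.0.0/0 (default, matches everything) -> eth5
  52.0.0.0/6 (52.0.0.0 - 55.255.255.255) -> GigabitEthernet0/11
  52.0.0.0/7 (52.0.0.0 - 53.255.255.255) -> eth6
  52.128.0.0/9 (52.128.0.0 - 52.255.255.255) -> GigabitEthernet0/10
  52.232.0.0/14 (52.232.0.0 - 52.235.255.255) -> eth9
More-specific entries that do NOT match:
  52.232.212.192/26 (52.232.212.192 - 52.232.212.255) does not contain 52.232.212.103
  52.224.212.0/25 (52.224.212.0 - 52.224.212.127) does not contain 52.232.212.103
  52.236.212.0/24 (52.236.212.0 - 52.236.212.255) does not contain 52.232.212.103
  52.232.196.0/24 (52.232.196.0 - 52.232.196.255) does not contain 52.232.212.103
  53.232.212.0/23 (53.232.212.0 - 53.232.213.255) does not contain 52.232.212.103
  52.232.148.0/22 (52.232.148.0 - 52.232.151.255) does not contain 52.232.212.103
  52.232.208.0/22 (52.232.208.0 - 52.232.211.255) does not contain 52.232.212.103
  52.232.192.0/20 (52.232.192.0 - 52.232.207.255) does not contain 52.232.212.103
  52.232.128.0/18 (52.232.128.0 - 52.232.191.255) does not contain 52.232.212.103
  52.248.0.0/16 (52.248.0.0 - 52.248.255.255) does not contain 52.232.212.103
Longest matching prefix is /14 -> interface eth9.

eth9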